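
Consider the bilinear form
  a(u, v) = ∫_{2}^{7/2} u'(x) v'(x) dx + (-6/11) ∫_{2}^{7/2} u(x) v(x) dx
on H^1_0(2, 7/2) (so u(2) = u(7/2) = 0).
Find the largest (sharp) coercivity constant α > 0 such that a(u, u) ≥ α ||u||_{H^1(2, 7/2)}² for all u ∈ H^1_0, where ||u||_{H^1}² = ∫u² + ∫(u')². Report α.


α = 2*(-27 + 22*π^2)/(11*(9 + 4*π^2))

Coercivity of a(·,·) on H^1_0(2, 7/2) means a(u, u) ≥ α ||u||_{H^1}² for every u ∈ H^1_0.
The interval has length L = 3/2, and Poincaré/coercivity depend only on L. Here a(u, u) = ∫(u')² + (-6/11)·∫u².
Here c = -6/11 < 0 with |c| < (π/L)² = 4*π^2/9, so coercivity still holds. The condition a(u,u) ≥ α||u||_{H^1}² reads (1−α)∫(u')² ≥ (α−c)∫u². Any admissible α is ≤ 1 (rapidly oscillating u have ∫u²/∫(u')² → 0), and α = 1 would force 0 ≥ (1−c)∫u², impossible since c < 1; so 1−α > 0. By the sharp Poincaré inequality on H^1_0 of an interval of length L, ∫(u')² ≥ (π/L)²∫u² with equality for the first sine mode sin(π(x−x₀)/L) (x₀ the left endpoint), so the inequality holds for all u iff (1−α)(π/L)² ≥ α − c, i.e. α ≤ ((π/L)² + c)/((π/L)² + 1) = (1 + c(L/π)²)/(1 + (L/π)²). (Direct route, valid since c ≤ 0: Poincaré gives c∫u² ≥ c(L/π)²∫(u')², so a(u,u) ≥ (1 + c(L/π)²)∫(u')², while ||u||_{H^1}² ≤ (1 + (L/π)²)∫(u')²; dividing yields the same α.) With (π/L)² = 4*π^2/9 and c = -6/11, the largest admissible constant is α = ((π/L)² + c)/((π/L)² + 1).
Simplifying, α = 2*(-27 + 22*π^2)/(11*(9 + 4*π^2)).


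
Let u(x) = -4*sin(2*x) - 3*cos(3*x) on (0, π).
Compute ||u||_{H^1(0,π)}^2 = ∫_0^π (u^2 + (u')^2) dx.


||u||_{H^1(0,π)}^2 = -192 + 85*π

u'(x) = 9*sin(3*x) - 8*cos(2*x).
Expand u² and (u')² and integrate term by term on (0, π), using: for integers n ≥ 1, ∫_0^π sin²(nx) dx = ∫_0^π cos²(nx) dx = π/2; for n ≠ n', ∫_0^π sin(nx)sin(n'x) dx = ∫_0^π cos(nx)cos(n'x) dx = 0; and by product-to-sum, ∫_0^π sin(nx)cos(n'x) dx = ½∫_0^π [sin((n+n')x) + sin((n−n')x)] dx, which is 0 when n+n' is even and 2n/(n²−n'²) when n+n' is odd (it need not vanish on (0, π)).
  u² squared terms: (-4)²·∫sin(2x)² dx = 16·π/2 = 8*π;  (-3)²·∫cos(3x)² dx = 9·π/2 = 9*π/2.
  u² cross terms: 2·(-4)·(-3)·∫sin(2x)·cos(3x) dx = 24·(-4/5) = -96/5.
  So ∫_0^π u² dx = 8*π + 9*π/2 − 96/5 = -96/5 + 25*π/2.
  (u')² squared terms: (-8)²·∫cos(2x)² dx = 64·π/2 = 32*π;  (9)²·∫sin(3x)² dx = 81·π/2 = 81*π/2.
  (u')² cross terms: 2·(-8)·(9)·∫cos(2x)·sin(3x) dx = -144·(6/5) = -864/5.
  So ∫_0^π (u')² dx = 32*π + 81*π/2 − 864/5 = -864/5 + 145*π/2.
||u||_{H^1}^2 = (-96/5 + 25*π/2) + (-864/5 + 145*π/2) = -192 + 85*π.


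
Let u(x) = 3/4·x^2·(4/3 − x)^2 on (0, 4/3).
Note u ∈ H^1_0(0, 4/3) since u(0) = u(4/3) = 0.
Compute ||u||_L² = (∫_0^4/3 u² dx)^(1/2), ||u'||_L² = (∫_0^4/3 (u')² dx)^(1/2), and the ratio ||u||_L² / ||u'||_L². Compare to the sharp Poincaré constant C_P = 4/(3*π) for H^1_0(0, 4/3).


||u||_L² / ||u'||_L² = 2*sqrt(3)/9 < C_P = 4/(3*π).

u(x) = 3/4·x^2·(4/3 − x)^2, so u'(x) = x*(3*x - 4)*(3*x - 2)/3.
u(x) = 3/4·x^2·(4/3 − x)^2 vanishes at x = 0 and x = 4/3, so u ∈ H^1_0(0, 4/3). Differentiate via the product rule and integrate the resulting polynomials term by term.
  ∫_0^4/3 u² dx = ∫_0^4/3 (9*x^8/16 - 3*x^7 + 6*x^6 - 16*x^5/3 + 16*x^4/9) dx. Term by term:
    ∫_0^4/3 9*x^8/16 dx = 16384/19683;  ∫_0^4/3 -3*x^7 dx = -8192/2187;  ∫_0^4/3 6*x^6 dx = 32768/5103;
    ∫_0^4/3 -16*x^5/3 dx = -32768/6561;  ∫_0^4/3 16*x^4/9 dx = 16384/10935.
  Sum: 16384/19683 − 8192/2187 + 32768/5103 − 32768/6561 + 16384/10935 = 8192/688905.
  ∫_0^4/3 (u')² dx = ∫_0^4/3 (9*x^6 - 36*x^5 + 52*x^4 - 32*x^3 + 64*x^2/9) dx. Term by term:
    ∫_0^4/3 9*x^6 dx = 16384/1701;  ∫_0^4/3 -36*x^5 dx = -8192/243;  ∫_0^4/3 52*x^4 dx = 53248/1215;
    ∫_0^4/3 -32*x^3 dx = -2048/81;  ∫_0^4/3 64*x^2/9 dx = 4096/729.
  Sum: 16384/1701 − 8192/243 + 53248/1215 − 2048/81 + 4096/729 = 2048/25515.
∫_0^4/3 u² dx = 8192/688905, so ||u||_L² = 64*sqrt(210)/8505.
∫_0^4/3 (u')² dx = 2048/25515, so ||u'||_L² = 32*sqrt(70)/945.
Ratio ||u||_L² / ||u'||_L² = 2*sqrt(3)/9.
Sharp Poincaré constant on H^1_0(0, 4/3) is C_P = L/π = 4/(3*π), achieved by sin(3*π/4·x).
A polynomial bump cannot attain the sharp Poincaré constant (only the first sine eigenfunction does), so the ratio is strictly less than C_P, consistent with ||u||_L² ≤ C_P ||u'||_L².


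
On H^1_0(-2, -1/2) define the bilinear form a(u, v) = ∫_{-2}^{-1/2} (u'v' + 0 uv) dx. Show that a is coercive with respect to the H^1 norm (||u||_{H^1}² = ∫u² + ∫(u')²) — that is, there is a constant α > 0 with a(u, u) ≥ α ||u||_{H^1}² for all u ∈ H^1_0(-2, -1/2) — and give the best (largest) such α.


α = 4*π^2/(9 + 4*π^2)

Coercivity of a(·,·) on H^1_0(-2, -1/2) means a(u, u) ≥ α ||u||_{H^1}² for every u ∈ H^1_0.
The interval has length L = 3/2, and Poincaré/coercivity depend only on L. Here a(u, u) = ∫(u')² + (0)·∫u².
Here c = 0, so a(u,u) = ∫(u')² alone. The condition a(u,u) ≥ α||u||_{H^1}² reads (1−α)∫(u')² ≥ (α−c)∫u². Any admissible α is ≤ 1 (rapidly oscillating u have ∫u²/∫(u')² → 0), and α = 1 would force 0 ≥ (1−c)∫u², impossible since c < 1; so 1−α > 0. By the sharp Poincaré inequality on H^1_0 of an interval of length L, ∫(u')² ≥ (π/L)²∫u² with equality for the first sine mode sin(π(x−x₀)/L) (x₀ the left endpoint), so the inequality holds for all u iff (1−α)(π/L)² ≥ α − c, i.e. α ≤ ((π/L)² + c)/((π/L)² + 1) = (1 + c(L/π)²)/(1 + (L/π)²). (Direct route, valid since c ≤ 0: Poincaré gives c∫u² ≥ c(L/π)²∫(u')², so a(u,u) ≥ (1 + c(L/π)²)∫(u')², while ||u||_{H^1}² ≤ (1 + (L/π)²)∫(u')²; dividing yields the same α.) With (π/L)² = 4*π^2/9 and c = 0, the largest admissible constant is α = ((π/L)² + c)/((π/L)² + 1).
Simplifying, α = 4*π^2/(9 + 4*π^2).


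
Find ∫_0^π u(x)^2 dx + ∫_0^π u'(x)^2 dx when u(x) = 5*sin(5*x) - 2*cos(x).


||u||_{H^1(0,π)}^2 = 329*π

u'(x) = 2*sin(x) + 25*cos(5*x).
Expand u² and (u')² and integrate term by term on (0, π), using: for integers n ≥ 1, ∫_0^π sin²(nx) dx = ∫_0^π cos²(nx) dx = π/2; for n ≠ n', ∫_0^π sin(nx)sin(n'x) dx = ∫_0^π cos(nx)cos(n'x) dx = 0; and by product-to-sum, ∫_0^π sin(nx)cos(n'x) dx = ½∫_0^π [sin((n+n')x) + sin((n−n')x)] dx, which is 0 when n+n' is even and 2n/(n²−n'²) when n+n' is odd (it need not vanish on (0, π)).
  u² squared terms: (-2)²·∫cos(x)² dx = 4·π/2 = 2*π;  (5)²·∫sin(5x)² dx = 25·π/2 = 25*π/2.
  u² cross terms: 2·(-2)·(5)·∫cos(x)·sin(5x) dx = -20·(0) = 0.
  So ∫_0^π u² dx = 2*π + 25*π/2 + 0 = 29*π/2.
  (u')² squared terms: (2)²·∫sin(x)² dx = 4·π/2 = 2*π;  (25)²·∫cos(5x)² dx = 625·π/2 = 625*π/2.
  (u')² cross terms: 2·(2)·(25)·∫sin(x)·cos(5x) dx = 100·(0) = 0.
  So ∫_0^π (u')² dx = 2*π + 625*π/2 + 0 = 629*π/2.
||u||_{H^1}^2 = (29*π/2) + (629*π/2) = 329*π.


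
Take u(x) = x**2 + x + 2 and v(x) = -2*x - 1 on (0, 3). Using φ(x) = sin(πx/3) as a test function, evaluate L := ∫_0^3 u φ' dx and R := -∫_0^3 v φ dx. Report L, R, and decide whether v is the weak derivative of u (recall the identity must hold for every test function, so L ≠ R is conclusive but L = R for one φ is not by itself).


LHS = -24/π, RHS = 24/π. No, v is not the weak derivative of u.

u(x) = x**2 + x + 2, classical derivative u'(x) = 2*x + 1.
φ(x) = sin(πx/3), so φ'(x) = π*cos(π*x/3)/3.
Note φ(0) = φ(3) = 0, so the boundary term u·φ vanishes.
LHS = ∫_0^3 u(x) φ'(x) dx = ∫_0^3 (π*x^2*cos(π*x/3)/3 + π*x*cos(π*x/3)/3 + 2*π*cos(π*x/3)/3) dx. Term by term:
  ∫_0^3 2*π*cos(π*x/3)/3 dx = 0;  ∫_0^3 π*x*cos(π*x/3)/3 dx = -6/π;  ∫_0^3 π*x^2*cos(π*x/3)/3 dx = -18/π.
Sum: 0 − 6/π − 18/π = -24/π.
So LHS = -24/π.
∫_0^3 v(x) φ(x) dx = ∫_0^3 (-2*x*sin(π*x/3) - sin(π*x/3)) dx. Term by term:
  ∫_0^3 -sin(π*x/3) dx = -6/π;  ∫_0^3 -2*x*sin(π*x/3) dx = -18/π.
Sum: -6/π − 18/π = -24/π.
So RHS = -∫_0^3 v(x) φ(x) dx = 24/π.
LHS − RHS = -48/π ≠ 0, so the identity fails.
(For a valid weak derivative the identity must hold for EVERY test function, in particular this one. The failure shows v is NOT the weak derivative of u.)
Correct weak derivative would be u'(x) = 2*x + 1.


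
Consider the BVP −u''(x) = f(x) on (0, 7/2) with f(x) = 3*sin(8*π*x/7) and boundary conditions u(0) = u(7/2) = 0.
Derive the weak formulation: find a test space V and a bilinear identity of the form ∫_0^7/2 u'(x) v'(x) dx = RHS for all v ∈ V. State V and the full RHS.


V = H^1_0(0, 7/2) (so v(0) = v(7/2) = 0); weak form: ∫_0^7/2 u'v' dx = ∫_0^7/2 (3*sin(8*π*x/7)) v dx for all v ∈ V.

Multiply both sides by a test function v and integrate from 0 to 7/2:
  ∫_0^7/2 −u''(x) v(x) dx = ∫_0^7/2 f(x) v(x) dx.
Integrate the LHS by parts once:
  ∫_0^7/2 −u'' v dx = −[u'(x) v(x)]_0^7/2 + ∫_0^7/2 u'(x) v'(x) dx.
Thus ∫_0^7/2 u'(x) v'(x) dx = ∫_0^7/2 f(x) v(x) dx + [u'(x) v(x)]_0^7/2.
Choose V so that boundary terms are either known or forced to vanish.
u is Dirichlet: u(0) = u(7/2) = 0. Let V = H^1_0(0, 7/2); then v(0) = v(7/2) = 0, and [u' v]_0^7/2 = 0.
Weak formulation: find u (satisfying any essential BC) such that ∫_0^7/2 u'(x) v'(x) dx = ∫_0^7/2 f v dx for all v ∈ V.
Substituting f(x) = 3*sin(8*π*x/7), the right-hand side is ∫_0^7/2 (3*sin(8*π*x/7)) v dx.


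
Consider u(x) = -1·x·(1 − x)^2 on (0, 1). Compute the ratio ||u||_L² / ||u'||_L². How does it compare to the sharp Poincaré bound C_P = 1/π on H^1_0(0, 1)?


||u||_L² / ||u'||_L² = sqrt(14)/14 < C_P = 1/π.

u(x) = -1·x·(1 − x)^2, so u'(x) = (1 - 3*x)*(x - 1).
u(x) = -1·x·(1 − x)^2 vanishes at x = 0 and x = 1, so u ∈ H^1_0(0, 1). Differentiate via the product rule and integrate the resulting polynomials term by term.
  ∫_0^1 u² dx = ∫_0^1 (x^6 - 4*x^5 + 6*x^4 - 4*x^3 + x^2) dx. Term by term:
    ∫_0^1 x^6 dx = 1/7;  ∫_0^1 -4*x^5 dx = -2/3;  ∫_0^1 6*x^4 dx = 6/5;
    ∫_0^1 -4*x^3 dx = -1;  ∫_0^1 x^2 dx = 1/3.
  Sum: 1/7 − 2/3 + 6/5 − 1 + 1/3 = 1/105.
  ∫_0^1 (u')² dx = ∫_0^1 (9*x^4 - 24*x^3 + 22*x^2 - 8*x + 1) dx. Term by term:
    ∫_0^1 9*x^4 dx = 9/5;  ∫_0^1 -24*x^3 dx = -6;  ∫_0^1 22*x^2 dx = 22/3;
    ∫_0^1 -8*x dx = -4;  ∫_0^1 1 dx = 1.
  Sum: 9/5 − 6 + 22/3 − 4 + 1 = 2/15.
∫_0^1 u² dx = 1/105, so ||u||_L² = sqrt(105)/105.
∫_0^1 (u')² dx = 2/15, so ||u'||_L² = sqrt(30)/15.
Ratio ||u||_L² / ||u'||_L² = sqrt(14)/14.
Sharp Poincaré constant on H^1_0(0, 1) is C_P = L/π = 1/π, achieved by sin(π·x).
A polynomial bump cannot attain the sharp Poincaré constant (only the first sine eigenfunction does), so the ratio is strictly less than C_P, consistent with ||u||_L² ≤ C_P ||u'||_L².


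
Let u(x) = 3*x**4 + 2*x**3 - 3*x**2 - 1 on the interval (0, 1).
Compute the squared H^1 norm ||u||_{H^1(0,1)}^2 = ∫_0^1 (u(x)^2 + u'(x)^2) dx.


||u||_{H^1}^2 = 253/14

The H^1 norm (squared) on an interval (0, L) is
  ||u||_{H^1}^2 = ∫_0^L u(x)^2 dx + ∫_0^L u'(x)^2 dx.
Compute u'(x) = 12*x**3 + 6*x**2 - 6*x.
Then u(x)^2 = 9*x**8 + 12*x**7 - 14*x**6 - 12*x**5 + 3*x**4 - 4*x**3 + 6*x**2 + 1 and u'(x)^2 = 144*x**6 + 144*x**5 - 108*x**4 - 72*x**3 + 36*x**2.
Integrate each monomial from 0 to 1 using ∫_0^1 c·x^n dx = c·1^(n+1)/(n+1):
  ∫_0^1 u(x)^2 dx = ∫_0^1 (9*x^8 + 12*x^7 - 14*x^6 - 12*x^5 + 3*x^4 - 4*x^3 + 6*x^2 + 1) dx. Term by term:
    ∫_0^1 9*x^8 dx = 1;  ∫_0^1 12*x^7 dx = 3/2;  ∫_0^1 -14*x^6 dx = -2;
    ∫_0^1 -12*x^5 dx = -2;  ∫_0^1 3*x^4 dx = 3/5;  ∫_0^1 -4*x^3 dx = -1;
    ∫_0^1 6*x^2 dx = 2;  ∫_0^1 1 dx = 1.
  Sum: 1 + 3/2 − 2 − 2 + 3/5 − 1 + 2 + 1 = 11/10.
  ∫_0^1 u'(x)^2 dx = ∫_0^1 (144*x^6 + 144*x^5 - 108*x^4 - 72*x^3 + 36*x^2) dx. Term by term:
    ∫_0^1 144*x^6 dx = 144/7;  ∫_0^1 144*x^5 dx = 24;  ∫_0^1 -108*x^4 dx = -108/5;
    ∫_0^1 -72*x^3 dx = -18;  ∫_0^1 36*x^2 dx = 12.
  Sum: 144/7 + 24 − 108/5 − 18 + 12 = 594/35.
Adding: ||u||_{H^1}^2 = 11/10 + 594/35 = 253/14.


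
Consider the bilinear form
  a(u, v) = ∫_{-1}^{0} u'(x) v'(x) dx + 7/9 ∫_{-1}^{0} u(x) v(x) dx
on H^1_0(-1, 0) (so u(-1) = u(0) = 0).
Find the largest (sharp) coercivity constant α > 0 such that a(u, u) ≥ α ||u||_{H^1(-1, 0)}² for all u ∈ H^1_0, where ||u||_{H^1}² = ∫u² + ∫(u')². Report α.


α = (7/9 + π^2)/(1 + π^2)

Coercivity of a(·,·) on H^1_0(-1, 0) means a(u, u) ≥ α ||u||_{H^1}² for every u ∈ H^1_0.
The interval has length L = 1, and Poincaré/coercivity depend only on L. Here a(u, u) = ∫(u')² + (7/9)·∫u².
Here 0 < c = 7/9 < 1. The condition a(u,u) ≥ α||u||_{H^1}² reads (1−α)∫(u')² ≥ (α−c)∫u². Any admissible α is ≤ 1 (rapidly oscillating u have ∫u²/∫(u')² → 0), and α = 1 would force 0 ≥ (1−c)∫u², impossible since c < 1; so 1−α > 0. By the sharp Poincaré inequality on H^1_0 of an interval of length L, ∫(u')² ≥ (π/L)²∫u² with equality for the first sine mode sin(π(x−x₀)/L) (x₀ the left endpoint), so the inequality holds for all u iff (1−α)(π/L)² ≥ α − c, i.e. α ≤ ((π/L)² + c)/((π/L)² + 1) = (1 + c(L/π)²)/(1 + (L/π)²). With (π/L)² = π^2 and c = 7/9, the largest admissible constant is α = ((π/L)² + c)/((π/L)² + 1).
Simplifying, α = (7/9 + π^2)/(1 + π^2).


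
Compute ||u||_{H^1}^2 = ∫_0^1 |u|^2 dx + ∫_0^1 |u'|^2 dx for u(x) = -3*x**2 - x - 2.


||u||_{H^1}^2 = 979/30

The H^1 norm (squared) on an interval (0, L) is
  ||u||_{H^1}^2 = ∫_0^L u(x)^2 dx + ∫_0^L u'(x)^2 dx.
Compute u'(x) = -6*x - 1.
Then u(x)^2 = 9*x**4 + 6*x**3 + 13*x**2 + 4*x + 4 and u'(x)^2 = 36*x**2 + 12*x + 1.
Integrate each monomial from 0 to 1 using ∫_0^1 c·x^n dx = c·1^(n+1)/(n+1):
  ∫_0^1 u(x)^2 dx = ∫_0^1 (9*x^4 + 6*x^3 + 13*x^2 + 4*x + 4) dx. Term by term:
    ∫_0^1 9*x^4 dx = 9/5;  ∫_0^1 6*x^3 dx = 3/2;  ∫_0^1 13*x^2 dx = 13/3;
    ∫_0^1 4*x dx = 2;  ∫_0^1 4 dx = 4.
  Sum: 9/5 + 3/2 + 13/3 + 2 + 4 = 409/30.
  ∫_0^1 u'(x)^2 dx = ∫_0^1 (36*x^2 + 12*x + 1) dx. Term by term:
    ∫_0^1 36*x^2 dx = 12;  ∫_0^1 12*x dx = 6;  ∫_0^1 1 dx = 1.
  Sum: 12 + 6 + 1 = 19.
Adding: ||u||_{H^1}^2 = 409/30 + 19 = 979/30.


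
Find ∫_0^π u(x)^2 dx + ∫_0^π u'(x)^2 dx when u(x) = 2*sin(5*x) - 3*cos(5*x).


||u||_{H^1(0,π)}^2 = 169*π

u'(x) = 15*sin(5*x) + 10*cos(5*x).
Expand u² and (u')² and integrate term by term on (0, π), using: for integers n ≥ 1, ∫_0^π sin²(nx) dx = ∫_0^π cos²(nx) dx = π/2; for n ≠ n', ∫_0^π sin(nx)sin(n'x) dx = ∫_0^π cos(nx)cos(n'x) dx = 0; and by product-to-sum, ∫_0^π sin(nx)cos(n'x) dx = ½∫_0^π [sin((n+n')x) + sin((n−n')x)] dx, which is 0 when n+n' is even and 2n/(n²−n'²) when n+n' is odd (it need not vanish on (0, π)).
  u² squared terms: (-3)²·∫cos(5x)² dx = 9·π/2 = 9*π/2;  (2)²·∫sin(5x)² dx = 4·π/2 = 2*π.
  u² cross terms: 2·(-3)·(2)·∫cos(5x)·sin(5x) dx = -12·(0) = 0.
  So ∫_0^π u² dx = 9*π/2 + 2*π + 0 = 13*π/2.
  (u')² squared terms: (10)²·∫cos(5x)² dx = 100·π/2 = 50*π;  (15)²·∫sin(5x)² dx = 225·π/2 = 225*π/2.
  (u')² cross terms: 2·(10)·(15)·∫cos(5x)·sin(5x) dx = 300·(0) = 0.
  So ∫_0^π (u')² dx = 50*π + 225*π/2 + 0 = 325*π/2.
||u||_{H^1}^2 = (13*π/2) + (325*π/2) = 169*π.


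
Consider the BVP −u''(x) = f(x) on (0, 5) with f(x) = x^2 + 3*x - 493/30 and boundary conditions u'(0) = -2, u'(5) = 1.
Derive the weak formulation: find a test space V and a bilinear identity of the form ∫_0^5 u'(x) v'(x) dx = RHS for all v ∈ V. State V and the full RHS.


V = H^1(0, 5) (v unrestricted at boundary; u is determined up to an additive constant); weak form: ∫_0^5 u'v' dx = ∫_0^5 (x^2 + 3*x - 493/30) v dx + v(5) + 2·v(0) for all v ∈ V.

Multiply both sides by a test function v and integrate from 0 to 5:
  ∫_0^5 −u''(x) v(x) dx = ∫_0^5 f(x) v(x) dx.
Integrate the LHS by parts once:
  ∫_0^5 −u'' v dx = −[u'(x) v(x)]_0^5 + ∫_0^5 u'(x) v'(x) dx.
Thus ∫_0^5 u'(x) v'(x) dx = ∫_0^5 f(x) v(x) dx + [u'(x) v(x)]_0^5.
Choose V so that boundary terms are either known or forced to vanish.
u has inhomogeneous Neumann u'(0) = -2, u'(5) = 1. [u' v]_0^5 = (1)·v(5) − (-2)·v(0) = v(5) + 2·v(0). Take V = H^1(0, 5); boundary term becomes part of RHS.
Weak formulation: find u (satisfying any essential BC) such that ∫_0^5 u'(x) v'(x) dx = ∫_0^5 f v dx + v(5) + 2·v(0) for all v ∈ V (Neumann data are natural BCs: they enter the RHS as boundary terms).
Substituting f(x) = x^2 + 3*x - 493/30, the right-hand side is ∫_0^5 (x^2 + 3*x - 493/30) v dx + v(5) + 2·v(0).
Compatibility check (pure Neumann): taking v ≡ 1 ∈ V gives 0 = ∫_0^5 f dx + (1) − (-2), i.e. ∫_0^5 f dx must equal u'(0) − u'(5) = -3. Indeed ∫_0^5 (x^2 + 3*x - 493/30) dx = -3, so the data are compatible. The solution is then unique only up to an additive constant (fix it e.g. by requiring ∫_0^5 u dx = 0).


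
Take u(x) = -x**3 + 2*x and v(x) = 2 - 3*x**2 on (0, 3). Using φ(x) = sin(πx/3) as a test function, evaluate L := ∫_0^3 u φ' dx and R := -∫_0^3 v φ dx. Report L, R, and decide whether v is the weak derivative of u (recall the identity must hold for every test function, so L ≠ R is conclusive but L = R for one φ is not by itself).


LHS = -324/π^3 + 69/π, RHS = -324/π^3 + 69/π. Yes, v = u' weakly.

u(x) = -x**3 + 2*x, classical derivative u'(x) = 2 - 3*x**2.
φ(x) = sin(πx/3), so φ'(x) = π*cos(π*x/3)/3.
Note φ(0) = φ(3) = 0, so the boundary term u·φ vanishes.
LHS = ∫_0^3 u(x) φ'(x) dx = ∫_0^3 (-π*x^3*cos(π*x/3)/3 + 2*π*x*cos(π*x/3)/3) dx. Term by term:
  ∫_0^3 -π*x^3*cos(π*x/3)/3 dx = -324/π^3 + 81/π;  ∫_0^3 2*π*x*cos(π*x/3)/3 dx = -12/π.
Sum: -324/π^3 + 81/π − 12/π = -324/π^3 + 69/π.
So LHS = -324/π^3 + 69/π.
∫_0^3 v(x) φ(x) dx = ∫_0^3 (-3*x^2*sin(π*x/3) + 2*sin(π*x/3)) dx. Term by term:
  ∫_0^3 2*sin(π*x/3) dx = 12/π;  ∫_0^3 -3*x^2*sin(π*x/3) dx = -81/π + 324/π^3.
Sum: 12/π + -81/π + 324/π^3 = -69/π + 324/π^3.
So RHS = -∫_0^3 v(x) φ(x) dx = -324/π^3 + 69/π.
LHS = RHS, so the identity holds for this test φ.
Moreover u is smooth here and v(x) = u'(x) = 2 - 3*x**2 pointwise, so the identity holds for every test function. Hence v is the weak derivative of u.


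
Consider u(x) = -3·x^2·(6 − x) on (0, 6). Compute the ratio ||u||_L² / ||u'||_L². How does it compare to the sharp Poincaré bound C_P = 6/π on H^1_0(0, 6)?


||u||_L² / ||u'||_L² = 3*sqrt(14)/7 < C_P = 6/π.

u(x) = -3·x^2·(6 − x), so u'(x) = 9*x*(x - 4).
u(x) = -3·x^2·(6 − x) vanishes at x = 0 and x = 6, so u ∈ H^1_0(0, 6). Differentiate via the product rule and integrate the resulting polynomials term by term.
  ∫_0^6 u² dx = ∫_0^6 (9*x^6 - 108*x^5 + 324*x^4) dx. Term by term:
    ∫_0^6 9*x^6 dx = 2519424/7;  ∫_0^6 -108*x^5 dx = -839808;  ∫_0^6 324*x^4 dx = 2519424/5.
  Sum: 2519424/7 − 839808 + 2519424/5 = 839808/35.
  ∫_0^6 (u')² dx = ∫_0^6 (81*x^4 - 648*x^3 + 1296*x^2) dx. Term by term:
    ∫_0^6 81*x^4 dx = 629856/5;  ∫_0^6 -648*x^3 dx = -209952;  ∫_0^6 1296*x^2 dx = 93312.
  Sum: 629856/5 − 209952 + 93312 = 46656/5.
∫_0^6 u² dx = 839808/35, so ||u||_L² = 648*sqrt(70)/35.
∫_0^6 (u')² dx = 46656/5, so ||u'||_L² = 216*sqrt(5)/5.
Ratio ||u||_L² / ||u'||_L² = 3*sqrt(14)/7.
Sharp Poincaré constant on H^1_0(0, 6) is C_P = L/π = 6/π, achieved by sin(π/6·x).
A polynomial bump cannot attain the sharp Poincaré constant (only the first sine eigenfunction does), so the ratio is strictly less than C_P, consistent with ||u||_L² ≤ C_P ||u'||_L².


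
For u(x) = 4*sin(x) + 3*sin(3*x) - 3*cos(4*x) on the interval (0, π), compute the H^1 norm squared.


||u||_{H^1(0,π)}^2 = 11084/35 + 275*π/2

u'(x) = 12*sin(4*x) + 4*cos(x) + 9*cos(3*x).
Expand u² and (u')² and integrate term by term on (0, π), using: for integers n ≥ 1, ∫_0^π sin²(nx) dx = ∫_0^π cos²(nx) dx = π/2; for n ≠ n', ∫_0^π sin(nx)sin(n'x) dx = ∫_0^π cos(nx)cos(n'x) dx = 0; and by product-to-sum, ∫_0^π sin(nx)cos(n'x) dx = ½∫_0^π [sin((n+n')x) + sin((n−n')x)] dx, which is 0 when n+n' is even and 2n/(n²−n'²) when n+n' is odd (it need not vanish on (0, π)).
  u² squared terms: (-3)²·∫cos(4x)² dx = 9·π/2 = 9*π/2;  (3)²·∫sin(3x)² dx = 9·π/2 = 9*π/2;  (4)²·∫sin(x)² dx = 16·π/2 = 8*π.
  u² cross terms: 2·(-3)·(3)·∫cos(4x)·sin(3x) dx = -18·(-6/7) = 108/7;  2·(-3)·(4)·∫cos(4x)·sin(x) dx = -24·(-2/15) = 16/5;  2·(3)·(4)·∫sin(3x)·sin(x) dx = 24·(0) = 0.
  So ∫_0^π u² dx = 9*π/2 + 9*π/2 + 8*π + 108/7 + 16/5 + 0 = 652/35 + 17*π.
  (u')² squared terms: (4)²·∫cos(x)² dx = 16·π/2 = 8*π;  (9)²·∫cos(3x)² dx = 81·π/2 = 81*π/2;  (12)²·∫sin(4x)² dx = 144·π/2 = 72*π.
  (u')² cross terms: 2·(4)·(9)·∫cos(x)·cos(3x) dx = 72·(0) = 0;  2·(4)·(12)·∫cos(x)·sin(4x) dx = 96·(8/15) = 256/5;  2·(9)·(12)·∫cos(3x)·sin(4x) dx = 216·(8/7) = 1728/7.
  So ∫_0^π (u')² dx = 8*π + 81*π/2 + 72*π + 0 + 256/5 + 1728/7 = 10432/35 + 241*π/2.
||u||_{H^1}^2 = (652/35 + 17*π) + (10432/35 + 241*π/2) = 11084/35 + 275*π/2.


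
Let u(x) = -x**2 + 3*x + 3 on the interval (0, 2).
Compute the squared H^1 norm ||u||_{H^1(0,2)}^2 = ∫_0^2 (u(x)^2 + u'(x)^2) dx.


||u||_{H^1}^2 = 736/15

The H^1 norm (squared) on an interval (0, L) is
  ||u||_{H^1}^2 = ∫_0^L u(x)^2 dx + ∫_0^L u'(x)^2 dx.
Compute u'(x) = 3 - 2*x.
Then u(x)^2 = x**4 - 6*x**3 + 3*x**2 + 18*x + 9 and u'(x)^2 = 4*x**2 - 12*x + 9.
Integrate each monomial from 0 to 2 using ∫_0^2 c·x^n dx = c·2^(n+1)/(n+1):
  ∫_0^2 u(x)^2 dx = ∫_0^2 (x^4 - 6*x^3 + 3*x^2 + 18*x + 9) dx. Term by term:
    ∫_0^2 x^4 dx = 32/5;  ∫_0^2 -6*x^3 dx = -24;  ∫_0^2 3*x^2 dx = 8;
    ∫_0^2 18*x dx = 36;  ∫_0^2 9 dx = 18.
  Sum: 32/5 − 24 + 8 + 36 + 18 = 222/5.
  ∫_0^2 u'(x)^2 dx = ∫_0^2 (4*x^2 - 12*x + 9) dx. Term by term:
    ∫_0^2 4*x^2 dx = 32/3;  ∫_0^2 -12*x dx = -24;  ∫_0^2 9 dx = 18.
  Sum: 32/3 − 24 + 18 = 14/3.
Adding: ||u||_{H^1}^2 = 222/5 + 14/3 = 736/15.


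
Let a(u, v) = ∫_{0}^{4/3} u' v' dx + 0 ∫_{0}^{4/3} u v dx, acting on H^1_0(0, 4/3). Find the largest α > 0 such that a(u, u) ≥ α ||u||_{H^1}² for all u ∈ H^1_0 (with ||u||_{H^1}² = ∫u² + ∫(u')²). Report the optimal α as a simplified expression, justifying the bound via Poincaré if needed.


α = 9*π^2/(16 + 9*π^2)

Coercivity of a(·,·) on H^1_0(0, 4/3) means a(u, u) ≥ α ||u||_{H^1}² for every u ∈ H^1_0.
The interval has length L = 4/3, and Poincaré/coercivity depend only on L. Here a(u, u) = ∫(u')² + (0)·∫u².
Here c = 0, so a(u,u) = ∫(u')² alone. The condition a(u,u) ≥ α||u||_{H^1}² reads (1−α)∫(u')² ≥ (α−c)∫u². Any admissible α is ≤ 1 (rapidly oscillating u have ∫u²/∫(u')² → 0), and α = 1 would force 0 ≥ (1−c)∫u², impossible since c < 1; so 1−α > 0. By the sharp Poincaré inequality on H^1_0 of an interval of length L, ∫(u')² ≥ (π/L)²∫u² with equality for the first sine mode sin(π(x−x₀)/L) (x₀ the left endpoint), so the inequality holds for all u iff (1−α)(π/L)² ≥ α − c, i.e. α ≤ ((π/L)² + c)/((π/L)² + 1) = (1 + c(L/π)²)/(1 + (L/π)²). (Direct route, valid since c ≤ 0: Poincaré gives c∫u² ≥ c(L/π)²∫(u')², so a(u,u) ≥ (1 + c(L/π)²)∫(u')², while ||u||_{H^1}² ≤ (1 + (L/π)²)∫(u')²; dividing yields the same α.) With (π/L)² = 9*π^2/16 and c = 0, the largest admissible constant is α = ((π/L)² + c)/((π/L)² + 1).
Simplifying, α = 9*π^2/(16 + 9*π^2).


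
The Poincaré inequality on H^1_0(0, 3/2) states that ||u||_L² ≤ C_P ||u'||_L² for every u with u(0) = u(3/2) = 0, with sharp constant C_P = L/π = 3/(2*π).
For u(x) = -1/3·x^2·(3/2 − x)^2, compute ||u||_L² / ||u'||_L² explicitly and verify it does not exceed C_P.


||u||_L² / ||u'||_L² = sqrt(3)/4 < C_P = 3/(2*π).

u(x) = -1/3·x^2·(3/2 − x)^2, so u'(x) = x*(-8*x^2 + 18*x - 9)/6.
u(x) = -1/3·x^2·(3/2 − x)^2 vanishes at x = 0 and x = 3/2, so u ∈ H^1_0(0, 3/2). Differentiate via the product rule and integrate the resulting polynomials term by term.
  ∫_0^3/2 u² dx = ∫_0^3/2 (x^8/9 - 2*x^7/3 + 3*x^6/2 - 3*x^5/2 + 9*x^4/16) dx. Term by term:
    ∫_0^3/2 x^8/9 dx = 243/512;  ∫_0^3/2 -2*x^7/3 dx = -2187/1024;  ∫_0^3/2 3*x^6/2 dx = 6561/1792;
    ∫_0^3/2 -3*x^5/2 dx = -729/256;  ∫_0^3/2 9*x^4/16 dx = 2187/2560.
  Sum: 243/512 − 2187/1024 + 6561/1792 − 729/256 + 2187/2560 = 243/35840.
  ∫_0^3/2 (u')² dx = ∫_0^3/2 (16*x^6/9 - 8*x^5 + 13*x^4 - 9*x^3 + 9*x^2/4) dx. Term by term:
    ∫_0^3/2 16*x^6/9 dx = 243/56;  ∫_0^3/2 -8*x^5 dx = -243/16;  ∫_0^3/2 13*x^4 dx = 3159/160;
    ∫_0^3/2 -9*x^3 dx = -729/64;  ∫_0^3/2 9*x^2/4 dx = 81/32.
  Sum: 243/56 − 243/16 + 3159/160 − 729/64 + 81/32 = 81/2240.
∫_0^3/2 u² dx = 243/35840, so ||u||_L² = 9*sqrt(105)/1120.
∫_0^3/2 (u')² dx = 81/2240, so ||u'||_L² = 9*sqrt(35)/280.
Ratio ||u||_L² / ||u'||_L² = sqrt(3)/4.
Sharp Poincaré constant on H^1_0(0, 3/2) is C_P = L/π = 3/(2*π), achieved by sin(2*π/3·x).
A polynomial bump cannot attain the sharp Poincaré constant (only the first sine eigenfunction does), so the ratio is strictly less than C_P, consistent with ||u||_L² ≤ C_P ||u'||_L².


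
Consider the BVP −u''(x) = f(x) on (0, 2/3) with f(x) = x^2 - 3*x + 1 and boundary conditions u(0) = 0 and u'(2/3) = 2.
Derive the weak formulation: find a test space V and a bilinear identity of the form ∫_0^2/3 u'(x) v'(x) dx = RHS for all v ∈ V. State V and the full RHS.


V = {v ∈ H^1(0, 2/3) : v(0) = 0} (test functions vanish at x = 0 where u is specified); weak form: ∫_0^2/3 u'v' dx = ∫_0^2/3 (x^2 - 3*x + 1) v dx + 2·v(2/3) for all v ∈ V.

Multiply both sides by a test function v and integrate from 0 to 2/3:
  ∫_0^2/3 −u''(x) v(x) dx = ∫_0^2/3 f(x) v(x) dx.
Integrate the LHS by parts once:
  ∫_0^2/3 −u'' v dx = −[u'(x) v(x)]_0^2/3 + ∫_0^2/3 u'(x) v'(x) dx.
Thus ∫_0^2/3 u'(x) v'(x) dx = ∫_0^2/3 f(x) v(x) dx + [u'(x) v(x)]_0^2/3.
Choose V so that boundary terms are either known or forced to vanish.
Mixed BC: u(0) = 0 (Dirichlet) and u'(2/3) = 2 (Neumann). Define V = {v ∈ H^1(0, 2/3) : v(0) = 0}. Then [u' v]_0^2/3 = u'(2/3)·v(2/3) − u'(0)·0 = 2·v(2/3).
Weak formulation: find u (satisfying any essential BC) such that ∫_0^2/3 u'(x) v'(x) dx = ∫_0^2/3 f v dx + 2·v(2/3) for all v ∈ V (Dirichlet at 0 absorbed into V; Neumann datum at x = 2/3 contributes the boundary term).
Substituting f(x) = x^2 - 3*x + 1, the right-hand side is ∫_0^2/3 (x^2 - 3*x + 1) v dx + 2·v(2/3).


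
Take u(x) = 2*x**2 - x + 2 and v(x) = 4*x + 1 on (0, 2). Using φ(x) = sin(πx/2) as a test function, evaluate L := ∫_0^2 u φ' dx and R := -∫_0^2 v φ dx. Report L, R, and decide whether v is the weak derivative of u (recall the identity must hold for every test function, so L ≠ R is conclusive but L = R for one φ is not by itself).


LHS = -12/π, RHS = -20/π. No, v is not the weak derivative of u.

u(x) = 2*x**2 - x + 2, classical derivative u'(x) = 4*x - 1.
φ(x) = sin(πx/2), so φ'(x) = π*cos(π*x/2)/2.
Note φ(0) = φ(2) = 0, so the boundary term u·φ vanishes.
LHS = ∫_0^2 u(x) φ'(x) dx = ∫_0^2 (π*x^2*cos(π*x/2) - π*x*cos(π*x/2)/2 + π*cos(π*x/2)) dx. Term by term:
  ∫_0^2 π*cos(π*x/2) dx = 0;  ∫_0^2 π*x^2*cos(π*x/2) dx = -16/π;  ∫_0^2 -π*x*cos(π*x/2)/2 dx = 4/π.
Sum: 0 − 16/π + 4/π = -12/π.
So LHS = -12/π.
∫_0^2 v(x) φ(x) dx = ∫_0^2 (4*x*sin(π*x/2) + sin(π*x/2)) dx. Term by term:
  ∫_0^2 4*x*sin(π*x/2) dx = 16/π;  ∫_0^2 sin(π*x/2) dx = 4/π.
Sum: 16/π + 4/π = 20/π.
So RHS = -∫_0^2 v(x) φ(x) dx = -20/π.
LHS − RHS = 8/π ≠ 0, so the identity fails.
(For a valid weak derivative the identity must hold for EVERY test function, in particular this one. The failure shows v is NOT the weak derivative of u.)
Correct weak derivative would be u'(x) = 4*x - 1.


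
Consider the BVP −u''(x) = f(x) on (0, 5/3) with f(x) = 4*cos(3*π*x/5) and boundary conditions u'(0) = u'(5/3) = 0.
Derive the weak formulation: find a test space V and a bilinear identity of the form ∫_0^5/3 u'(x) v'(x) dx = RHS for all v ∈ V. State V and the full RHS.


V = H^1(0, 5/3) (no boundary constraint on v; u is determined up to an additive constant); weak form: ∫_0^5/3 u'v' dx = ∫_0^5/3 (4*cos(3*π*x/5)) v dx for all v ∈ V.

Multiply both sides by a test function v and integrate from 0 to 5/3:
  ∫_0^5/3 −u''(x) v(x) dx = ∫_0^5/3 f(x) v(x) dx.
Integrate the LHS by parts once:
  ∫_0^5/3 −u'' v dx = −[u'(x) v(x)]_0^5/3 + ∫_0^5/3 u'(x) v'(x) dx.
Thus ∫_0^5/3 u'(x) v'(x) dx = ∫_0^5/3 f(x) v(x) dx + [u'(x) v(x)]_0^5/3.
Choose V so that boundary terms are either known or forced to vanish.
u has homogeneous Neumann: u'(0) = u'(5/3) = 0. So [u' v]_0^5/3 = 0·v(5/3) − 0·v(0) = 0 for any v; take V = H^1(0, 5/3).
Weak formulation: find u (satisfying any essential BC) such that ∫_0^5/3 u'(x) v'(x) dx = ∫_0^5/3 f v dx for all v ∈ V (homogeneous Neumann, so boundary terms vanish).
Substituting f(x) = 4*cos(3*π*x/5), the right-hand side is ∫_0^5/3 (4*cos(3*π*x/5)) v dx.
Compatibility check (pure Neumann): taking v ≡ 1 ∈ V gives 0 = ∫_0^5/3 f dx + (0) − (0), i.e. ∫_0^5/3 f dx must equal u'(0) − u'(5/3) = 0. Indeed ∫_0^5/3 (4*cos(3*π*x/5)) dx = 0, so the data are compatible. The solution is then unique only up to an additive constant (fix it e.g. by requiring ∫_0^5/3 u dx = 0).


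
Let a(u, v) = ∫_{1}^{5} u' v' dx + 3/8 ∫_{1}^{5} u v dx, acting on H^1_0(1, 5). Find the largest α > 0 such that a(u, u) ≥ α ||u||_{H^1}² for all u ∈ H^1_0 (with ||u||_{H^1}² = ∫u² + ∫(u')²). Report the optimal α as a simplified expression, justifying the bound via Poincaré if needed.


α = (6 + π^2)/(π^2 + 16)

Coercivity of a(·,·) on H^1_0(1, 5) means a(u, u) ≥ α ||u||_{H^1}² for every u ∈ H^1_0.
The interval has length L = 4, and Poincaré/coercivity depend only on L. Here a(u, u) = ∫(u')² + (3/8)·∫u².
Here 0 < c = 3/8 < 1. The condition a(u,u) ≥ α||u||_{H^1}² reads (1−α)∫(u')² ≥ (α−c)∫u². Any admissible α is ≤ 1 (rapidly oscillating u have ∫u²/∫(u')² → 0), and α = 1 would force 0 ≥ (1−c)∫u², impossible since c < 1; so 1−α > 0. By the sharp Poincaré inequality on H^1_0 of an interval of length L, ∫(u')² ≥ (π/L)²∫u² with equality for the first sine mode sin(π(x−x₀)/L) (x₀ the left endpoint), so the inequality holds for all u iff (1−α)(π/L)² ≥ α − c, i.e. α ≤ ((π/L)² + c)/((π/L)² + 1) = (1 + c(L/π)²)/(1 + (L/π)²). With (π/L)² = π^2/16 and c = 3/8, the largest admissible constant is α = ((π/L)² + c)/((π/L)² + 1).
Simplifying, α = (6 + π^2)/(π^2 + 16).


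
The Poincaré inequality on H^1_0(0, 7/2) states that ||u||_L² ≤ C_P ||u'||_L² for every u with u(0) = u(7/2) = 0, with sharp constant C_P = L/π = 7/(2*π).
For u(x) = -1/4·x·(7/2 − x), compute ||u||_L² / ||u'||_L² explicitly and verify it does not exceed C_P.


||u||_L² / ||u'||_L² = 7*sqrt(10)/20 < C_P = 7/(2*π).

u(x) = -1/4·x·(7/2 − x), so u'(x) = x/2 - 7/8.
u(x) = -1/4·x·(7/2 − x) vanishes at x = 0 and x = 7/2, so u ∈ H^1_0(0, 7/2). Differentiate via the product rule and integrate the resulting polynomials term by term.
  ∫_0^7/2 u² dx = ∫_0^7/2 (x^4/16 - 7*x^3/16 + 49*x^2/64) dx. Term by term:
    ∫_0^7/2 x^4/16 dx = 16807/2560;  ∫_0^7/2 -7*x^3/16 dx = -16807/1024;  ∫_0^7/2 49*x^2/64 dx = 16807/1536.
  Sum: 16807/2560 − 16807/1024 + 16807/1536 = 16807/15360.
  ∫_0^7/2 (u')² dx = ∫_0^7/2 (x^2/4 - 7*x/8 + 49/64) dx. Term by term:
    ∫_0^7/2 x^2/4 dx = 343/96;  ∫_0^7/2 -7*x/8 dx = -343/64;  ∫_0^7/2 49/64 dx = 343/128.
  Sum: 343/96 − 343/64 + 343/128 = 343/384.
∫_0^7/2 u² dx = 16807/15360, so ||u||_L² = 49*sqrt(105)/480.
∫_0^7/2 (u')² dx = 343/384, so ||u'||_L² = 7*sqrt(42)/48.
Ratio ||u||_L² / ||u'||_L² = 7*sqrt(10)/20.
Sharp Poincaré constant on H^1_0(0, 7/2) is C_P = L/π = 7/(2*π), achieved by sin(2*π/7·x).
A polynomial bump cannot attain the sharp Poincaré constant (only the first sine eigenfunction does), so the ratio is strictly less than C_P, consistent with ||u||_L² ≤ C_P ||u'||_L².


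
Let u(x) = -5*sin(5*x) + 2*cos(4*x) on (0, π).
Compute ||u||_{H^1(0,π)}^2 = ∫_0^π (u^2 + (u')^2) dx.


||u||_{H^1(0,π)}^2 = -3400/9 + 359*π

u'(x) = -8*sin(4*x) - 25*cos(5*x).
Expand u² and (u')² and integrate term by term on (0, π), using: for integers n ≥ 1, ∫_0^π sin²(nx) dx = ∫_0^π cos²(nx) dx = π/2; for n ≠ n', ∫_0^π sin(nx)sin(n'x) dx = ∫_0^π cos(nx)cos(n'x) dx = 0; and by product-to-sum, ∫_0^π sin(nx)cos(n'x) dx = ½∫_0^π [sin((n+n')x) + sin((n−n')x)] dx, which is 0 when n+n' is even and 2n/(n²−n'²) when n+n' is odd (it need not vanish on (0, π)).
  u² squared terms: (-5)²·∫sin(5x)² dx = 25·π/2 = 25*π/2;  (2)²·∫cos(4x)² dx = 4·π/2 = 2*π.
  u² cross terms: 2·(-5)·(2)·∫sin(5x)·cos(4x) dx = -20·(10/9) = -200/9.
  So ∫_0^π u² dx = 25*π/2 + 2*π − 200/9 = -200/9 + 29*π/2.
  (u')² squared terms: (-25)²·∫cos(5x)² dx = 625·π/2 = 625*π/2;  (-8)²·∫sin(4x)² dx = 64·π/2 = 32*π.
  (u')² cross terms: 2·(-25)·(-8)·∫cos(5x)·sin(4x) dx = 400·(-8/9) = -3200/9.
  So ∫_0^π (u')² dx = 625*π/2 + 32*π − 3200/9 = -3200/9 + 689*π/2.
||u||_{H^1}^2 = (-200/9 + 29*π/2) + (-3200/9 + 689*π/2) = -3400/9 + 359*π.


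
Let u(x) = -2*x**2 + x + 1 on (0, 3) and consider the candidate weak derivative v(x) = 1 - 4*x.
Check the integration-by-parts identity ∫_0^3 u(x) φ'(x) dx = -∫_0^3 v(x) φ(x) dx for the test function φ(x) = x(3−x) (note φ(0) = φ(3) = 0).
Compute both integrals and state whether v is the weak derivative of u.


LHS = 45/2, RHS = 45/2. Yes, v = u' weakly.

u(x) = -2*x**2 + x + 1, classical derivative u'(x) = 1 - 4*x.
φ(x) = x(3−x), so φ'(x) = 3 - 2*x.
Note φ(0) = φ(3) = 0, so the boundary term u·φ vanishes.
LHS = ∫_0^3 u(x) φ'(x) dx = ∫_0^3 (4*x^3 - 8*x^2 + x + 3) dx. Term by term:
  ∫_0^3 4*x^3 dx = 81;  ∫_0^3 -8*x^2 dx = -72;  ∫_0^3 x dx = 9/2;
  ∫_0^3 3 dx = 9.
Sum: 81 − 72 + 9/2 + 9 = 45/2.
So LHS = 45/2.
∫_0^3 v(x) φ(x) dx = ∫_0^3 (4*x^3 - 13*x^2 + 3*x) dx. Term by term:
  ∫_0^3 4*x^3 dx = 81;  ∫_0^3 -13*x^2 dx = -117;  ∫_0^3 3*x dx = 27/2.
Sum: 81 − 117 + 27/2 = -45/2.
So RHS = -∫_0^3 v(x) φ(x) dx = 45/2.
LHS = RHS, so the identity holds for this test φ.
Moreover u is smooth here and v(x) = u'(x) = 1 - 4*x pointwise, so the identity holds for every test function. Hence v is the weak derivative of u.


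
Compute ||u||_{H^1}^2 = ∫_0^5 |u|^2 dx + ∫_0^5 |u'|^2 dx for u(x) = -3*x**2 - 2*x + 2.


||u||_{H^1}^2 = 26720/3

The H^1 norm (squared) on an interval (0, L) is
  ||u||_{H^1}^2 = ∫_0^L u(x)^2 dx + ∫_0^L u'(x)^2 dx.
Compute u'(x) = -6*x - 2.
Then u(x)^2 = 9*x**4 + 12*x**3 - 8*x**2 - 8*x + 4 and u'(x)^2 = 36*x**2 + 24*x + 4.
Integrate each monomial from 0 to 5 using ∫_0^5 c·x^n dx = c·5^(n+1)/(n+1):
  ∫_0^5 u(x)^2 dx = ∫_0^5 (9*x^4 + 12*x^3 - 8*x^2 - 8*x + 4) dx. Term by term:
    ∫_0^5 9*x^4 dx = 5625;  ∫_0^5 12*x^3 dx = 1875;  ∫_0^5 -8*x^2 dx = -1000/3;
    ∫_0^5 -8*x dx = -100;  ∫_0^5 4 dx = 20.
  Sum: 5625 + 1875 − 1000/3 − 100 + 20 = 21260/3.
  ∫_0^5 u'(x)^2 dx = ∫_0^5 (36*x^2 + 24*x + 4) dx. Term by term:
    ∫_0^5 36*x^2 dx = 1500;  ∫_0^5 24*x dx = 300;  ∫_0^5 4 dx = 20.
  Sum: 1500 + 300 + 20 = 1820.
Adding: ||u||_{H^1}^2 = 21260/3 + 1820 = 26720/3.


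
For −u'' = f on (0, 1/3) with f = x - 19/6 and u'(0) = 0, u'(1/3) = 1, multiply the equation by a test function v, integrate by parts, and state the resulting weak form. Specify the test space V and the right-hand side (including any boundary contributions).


V = H^1(0, 1/3) (v unrestricted at boundary; u is determined up to an additive constant); weak form: ∫_0^1/3 u'v' dx = ∫_0^1/3 (x - 19/6) v dx + v(1/3) for all v ∈ V.

Multiply both sides by a test function v and integrate from 0 to 1/3:
  ∫_0^1/3 −u''(x) v(x) dx = ∫_0^1/3 f(x) v(x) dx.
Integrate the LHS by parts once:
  ∫_0^1/3 −u'' v dx = −[u'(x) v(x)]_0^1/3 + ∫_0^1/3 u'(x) v'(x) dx.
Thus ∫_0^1/3 u'(x) v'(x) dx = ∫_0^1/3 f(x) v(x) dx + [u'(x) v(x)]_0^1/3.
Choose V so that boundary terms are either known or forced to vanish.
u has inhomogeneous Neumann u'(0) = 0, u'(1/3) = 1. [u' v]_0^1/3 = (1)·v(1/3) − (0)·v(0) = v(1/3). Take V = H^1(0, 1/3); boundary term becomes part of RHS.
Weak formulation: find u (satisfying any essential BC) such that ∫_0^1/3 u'(x) v'(x) dx = ∫_0^1/3 f v dx + v(1/3) for all v ∈ V (Neumann data are natural BCs: they enter the RHS as boundary terms).
Substituting f(x) = x - 19/6, the right-hand side is ∫_0^1/3 (x - 19/6) v dx + v(1/3).
Compatibility check (pure Neumann): taking v ≡ 1 ∈ V gives 0 = ∫_0^1/3 f dx + (1) − (0), i.e. ∫_0^1/3 f dx must equal u'(0) − u'(1/3) = -1. Indeed ∫_0^1/3 (x - 19/6) dx = -1, so the data are compatible. The solution is then unique only up to an additive constant (fix it e.g. by requiring ∫_0^1/3 u dx = 0).


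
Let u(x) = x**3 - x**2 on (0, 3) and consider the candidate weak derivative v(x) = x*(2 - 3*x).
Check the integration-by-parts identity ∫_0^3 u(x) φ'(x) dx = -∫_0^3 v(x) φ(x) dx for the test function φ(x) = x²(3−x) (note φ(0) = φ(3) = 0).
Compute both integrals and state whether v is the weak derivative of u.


LHS = -243/5, RHS = 243/5. No, v is not the weak derivative of u.

u(x) = x**3 - x**2, classical derivative u'(x) = 3*x**2 - 2*x.
φ(x) = x²(3−x), so φ'(x) = 3*x*(2 - x).
Note φ(0) = φ(3) = 0, so the boundary term u·φ vanishes.
LHS = ∫_0^3 u(x) φ'(x) dx = ∫_0^3 (-3*x^5 + 9*x^4 - 6*x^3) dx. Term by term:
  ∫_0^3 -3*x^5 dx = -729/2;  ∫_0^3 9*x^4 dx = 2187/5;  ∫_0^3 -6*x^3 dx = -243/2.
Sum: -729/2 + 2187/5 − 243/2 = -243/5.
So LHS = -243/5.
∫_0^3 v(x) φ(x) dx = ∫_0^3 (3*x^5 - 11*x^4 + 6*x^3) dx. Term by term:
  ∫_0^3 3*x^5 dx = 729/2;  ∫_0^3 -11*x^4 dx = -2673/5;  ∫_0^3 6*x^3 dx = 243/2.
Sum: 729/2 − 2673/5 + 243/2 = -243/5.
So RHS = -∫_0^3 v(x) φ(x) dx = 243/5.
LHS − RHS = -486/5 ≠ 0, so the identity fails.
(For a valid weak derivative the identity must hold for EVERY test function, in particular this one. The failure shows v is NOT the weak derivative of u.)
Correct weak derivative would be u'(x) = 3*x**2 - 2*x.


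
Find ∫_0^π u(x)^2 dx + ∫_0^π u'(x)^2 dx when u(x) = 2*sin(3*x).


||u||_{H^1(0,π)}^2 = 20*π

u'(x) = 6*cos(3*x).
Expand u² and (u')² and integrate term by term on (0, π), using: for integers n ≥ 1, ∫_0^π sin²(nx) dx = ∫_0^π cos²(nx) dx = π/2; for n ≠ n', ∫_0^π sin(nx)sin(n'x) dx = ∫_0^π cos(nx)cos(n'x) dx = 0; and by product-to-sum, ∫_0^π sin(nx)cos(n'x) dx = ½∫_0^π [sin((n+n')x) + sin((n−n')x)] dx, which is 0 when n+n' is even and 2n/(n²−n'²) when n+n' is odd (it need not vanish on (0, π)).
  u² squared terms: (2)²·∫sin(3x)² dx = 4·π/2 = 2*π.
  So ∫_0^π u² dx = 2*π.
  (u')² squared terms: (6)²·∫cos(3x)² dx = 36·π/2 = 18*π.
  So ∫_0^π (u')² dx = 18*π.
||u||_{H^1}^2 = (2*π) + (18*π) = 20*π.


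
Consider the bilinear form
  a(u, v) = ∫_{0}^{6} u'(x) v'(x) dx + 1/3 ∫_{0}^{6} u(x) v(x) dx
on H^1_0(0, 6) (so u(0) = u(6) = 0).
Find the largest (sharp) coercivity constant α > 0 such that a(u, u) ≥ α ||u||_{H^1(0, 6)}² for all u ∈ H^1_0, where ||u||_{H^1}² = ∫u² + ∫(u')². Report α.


α = (π^2 + 12)/(π^2 + 36)

Coercivity of a(·,·) on H^1_0(0, 6) means a(u, u) ≥ α ||u||_{H^1}² for every u ∈ H^1_0.
The interval has length L = 6, and Poincaré/coercivity depend only on L. Here a(u, u) = ∫(u')² + (1/3)·∫u².
Here 0 < c = 1/3 < 1. The condition a(u,u) ≥ α||u||_{H^1}² reads (1−α)∫(u')² ≥ (α−c)∫u². Any admissible α is ≤ 1 (rapidly oscillating u have ∫u²/∫(u')² → 0), and α = 1 would force 0 ≥ (1−c)∫u², impossible since c < 1; so 1−α > 0. By the sharp Poincaré inequality on H^1_0 of an interval of length L, ∫(u')² ≥ (π/L)²∫u² with equality for the first sine mode sin(π(x−x₀)/L) (x₀ the left endpoint), so the inequality holds for all u iff (1−α)(π/L)² ≥ α − c, i.e. α ≤ ((π/L)² + c)/((π/L)² + 1) = (1 + c(L/π)²)/(1 + (L/π)²). With (π/L)² = π^2/36 and c = 1/3, the largest admissible constant is α = ((π/L)² + c)/((π/L)² + 1).
Simplifying, α = (π^2 + 12)/(π^2 + 36).
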